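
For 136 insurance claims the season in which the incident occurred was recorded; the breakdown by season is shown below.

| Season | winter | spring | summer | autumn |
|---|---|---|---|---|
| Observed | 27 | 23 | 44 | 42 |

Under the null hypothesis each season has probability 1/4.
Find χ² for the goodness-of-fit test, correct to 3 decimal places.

9.824

Under H₀ each category has probability 1/4, so each expected count is 136/4 = 34.
winter: (27 − 34)²/34 = 49/34 = 1.4412
spring: (23 − 34)²/34 = 121/34 = 3.5588
summer: (44 − 34)²/34 = 100/34 = 2.9412
autumn: (42 − 34)²/34 = 64/34 = 1.8824
Sum = 9.824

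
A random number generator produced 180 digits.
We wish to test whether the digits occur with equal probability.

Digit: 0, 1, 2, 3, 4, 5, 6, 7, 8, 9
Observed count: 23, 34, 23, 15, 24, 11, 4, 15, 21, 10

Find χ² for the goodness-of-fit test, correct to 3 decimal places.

Under H₀ each category has probability 1/10, so each expected count is 180/10 = 18.
χ² = (23−18)²/18 + (34−18)²/18 + (23−18)²/18 + (15−18)²/18 + (24−18)²/18 + (11−18)²/18 + (4−18)²/18 + (15−18)²/18 + (21−18)²/18 + (10−18)²/18
   = 1.3889 + 14.2222 + 1.3889 + 0.5000 + 2.0000 + 2.7222 + 10.8889 + 0.5000 + 0.5000 + 3.5556
Sum = 37.667

37.667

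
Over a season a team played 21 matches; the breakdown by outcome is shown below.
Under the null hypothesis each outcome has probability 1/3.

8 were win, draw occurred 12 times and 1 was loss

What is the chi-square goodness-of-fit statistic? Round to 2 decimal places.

Under H₀ each category has probability 1/3, so each expected count is 21/3 = 7.
cat         O        E   (O−E)²/E
win         8        7      0.143
draw       12        7      3.571
loss        1        7      5.143
Sum = 8.86

8.86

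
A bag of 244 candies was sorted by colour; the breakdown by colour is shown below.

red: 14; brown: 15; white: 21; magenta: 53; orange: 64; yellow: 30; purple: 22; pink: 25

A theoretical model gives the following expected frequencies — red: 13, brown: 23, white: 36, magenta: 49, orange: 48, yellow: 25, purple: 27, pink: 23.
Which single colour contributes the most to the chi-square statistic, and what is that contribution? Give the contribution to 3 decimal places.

white, 6.250

cat          O        E   (O−E)²/E
red         14       13     0.0769
brown       15       23     2.7826
white       21       36     6.2500
magenta     53       49     0.3265
orange      64       48     5.3333
yellow      30       25     1.0000
purple      22       27     0.9259
pink        25       23     0.1739
The largest term is for white: 6.250.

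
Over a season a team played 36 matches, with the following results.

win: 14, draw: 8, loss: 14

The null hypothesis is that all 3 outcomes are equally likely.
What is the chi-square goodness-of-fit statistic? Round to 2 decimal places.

Under H₀ each category has probability 1/3, so each expected count is 36/3 = 12.
χ² = (14−12)²/12 + (8−12)²/12 + (14−12)²/12
   = 0.333 + 1.333 + 0.333
Sum = 2.00

2.00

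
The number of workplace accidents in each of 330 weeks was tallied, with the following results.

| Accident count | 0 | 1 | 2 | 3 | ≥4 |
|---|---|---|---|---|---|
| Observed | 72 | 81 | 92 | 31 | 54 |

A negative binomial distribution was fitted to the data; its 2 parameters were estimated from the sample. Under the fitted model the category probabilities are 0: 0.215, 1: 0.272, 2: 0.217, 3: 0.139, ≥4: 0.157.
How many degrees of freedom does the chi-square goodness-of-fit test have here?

2

There are k = 5 categories and 2 parameters estimated from the data, so df = 5 − 1 − 2 = 2.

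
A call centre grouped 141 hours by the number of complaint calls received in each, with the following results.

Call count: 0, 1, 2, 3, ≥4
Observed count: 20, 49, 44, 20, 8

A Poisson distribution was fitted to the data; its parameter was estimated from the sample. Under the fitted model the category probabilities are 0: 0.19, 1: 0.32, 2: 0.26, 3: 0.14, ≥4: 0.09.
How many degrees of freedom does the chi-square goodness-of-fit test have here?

There are k = 5 categories and 1 parameter estimated from the data, so df = 5 − 1 − 1 = 3.

3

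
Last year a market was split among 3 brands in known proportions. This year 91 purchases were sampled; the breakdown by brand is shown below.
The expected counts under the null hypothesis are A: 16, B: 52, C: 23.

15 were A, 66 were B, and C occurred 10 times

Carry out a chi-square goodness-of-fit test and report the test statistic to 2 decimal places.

A: (15 − 16)²/16 = 1/16 = 0.063
B: (66 − 52)²/52 = 196/52 = 3.769
C: (10 − 23)²/23 = 169/23 = 7.348
Sum = 11.18

11.18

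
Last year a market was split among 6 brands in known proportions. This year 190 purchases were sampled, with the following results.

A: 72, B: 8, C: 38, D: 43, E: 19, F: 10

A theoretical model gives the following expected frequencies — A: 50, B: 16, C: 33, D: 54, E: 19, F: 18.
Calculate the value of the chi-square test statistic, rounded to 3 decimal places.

A: (72 − 50)²/50 = 484/50 = 9.6800
B: (8 − 16)²/16 = 64/16 = 4.0000
C: (38 − 33)²/33 = 25/33 = 0.7576
D: (43 − 54)²/54 = 121/54 = 2.2407
E: (19 − 19)²/19 = 0/19 = 0.0000
F: (10 − 18)²/18 = 64/18 = 3.5556
Sum = 20.234

20.234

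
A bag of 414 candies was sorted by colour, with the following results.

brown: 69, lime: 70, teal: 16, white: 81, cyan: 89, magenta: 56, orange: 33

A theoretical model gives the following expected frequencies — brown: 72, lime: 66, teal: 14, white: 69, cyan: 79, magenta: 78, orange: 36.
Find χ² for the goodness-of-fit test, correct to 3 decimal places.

brown: (69 − 72)²/72 = 9/72 = 0.1250
lime: (70 − 66)²/66 = 16/66 = 0.2424
teal: (16 − 14)²/14 = 4/14 = 0.2857
white: (81 − 69)²/69 = 144/69 = 2.0870
cyan: (89 − 79)²/79 = 100/79 = 1.2658
magenta: (56 − 78)²/78 = 484/78 = 6.2051
orange: (33 − 36)²/36 = 9/36 = 0.2500
Sum = 10.461

10.461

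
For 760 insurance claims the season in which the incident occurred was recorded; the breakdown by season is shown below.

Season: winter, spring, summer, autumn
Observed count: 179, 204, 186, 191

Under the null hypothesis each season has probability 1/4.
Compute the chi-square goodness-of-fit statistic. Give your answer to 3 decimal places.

1.758

Expected count for each of the 4 categories: 760/4 = 190.
winter: (179 − 190)²/190 = 121/190 = 0.6368
spring: (204 − 190)²/190 = 196/190 = 1.0316
summer: (186 − 190)²/190 = 16/190 = 0.0842
autumn: (191 − 190)²/190 = 1/190 = 0.0053
Sum = 1.758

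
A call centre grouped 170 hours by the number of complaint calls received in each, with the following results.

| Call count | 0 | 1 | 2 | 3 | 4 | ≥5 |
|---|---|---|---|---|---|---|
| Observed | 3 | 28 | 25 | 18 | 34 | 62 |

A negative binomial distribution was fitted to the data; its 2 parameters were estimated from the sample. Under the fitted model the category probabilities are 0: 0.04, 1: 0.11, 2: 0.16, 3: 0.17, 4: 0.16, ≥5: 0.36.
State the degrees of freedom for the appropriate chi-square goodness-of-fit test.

There are k = 6 categories and 2 parameters estimated from the data, so df = 6 − 1 − 2 = 3.

3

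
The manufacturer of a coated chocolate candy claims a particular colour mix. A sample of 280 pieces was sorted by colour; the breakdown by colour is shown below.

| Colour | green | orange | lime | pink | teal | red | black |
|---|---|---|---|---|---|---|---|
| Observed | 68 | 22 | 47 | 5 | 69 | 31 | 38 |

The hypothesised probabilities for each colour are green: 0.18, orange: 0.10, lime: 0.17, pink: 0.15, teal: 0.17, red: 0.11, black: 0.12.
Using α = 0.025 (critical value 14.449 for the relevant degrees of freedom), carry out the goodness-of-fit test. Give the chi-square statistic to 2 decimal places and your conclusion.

Expected counts E_i = n·p_i: 280×0.18 = 50.4, 280×0.10 = 28, 280×0.17 = 47.6, 280×0.15 = 42, 280×0.17 = 47.6, 280×0.11 = 30.8, 280×0.12 = 33.6.
χ² = (68−50.4)²/50.4 + (22−28)²/28 + (47−47.6)²/47.6 + (5−42)²/42 + (69−47.6)²/47.6 + (31−30.8)²/30.8 + (38−33.6)²/33.6
   = 6.146 + 1.286 + 0.008 + 32.595 + 9.621 + 0.001 + 0.576
Sum = 50.23
df = 6. Since 50.23 > 14.449, we reject H₀.

50.23; reject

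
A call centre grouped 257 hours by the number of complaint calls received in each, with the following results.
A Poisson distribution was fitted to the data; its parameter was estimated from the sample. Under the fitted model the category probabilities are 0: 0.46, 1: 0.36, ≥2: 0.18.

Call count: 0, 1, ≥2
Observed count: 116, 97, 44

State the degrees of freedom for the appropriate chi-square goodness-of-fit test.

1

There are k = 3 categories and 1 parameter estimated from the data, so df = 3 − 1 − 1 = 1.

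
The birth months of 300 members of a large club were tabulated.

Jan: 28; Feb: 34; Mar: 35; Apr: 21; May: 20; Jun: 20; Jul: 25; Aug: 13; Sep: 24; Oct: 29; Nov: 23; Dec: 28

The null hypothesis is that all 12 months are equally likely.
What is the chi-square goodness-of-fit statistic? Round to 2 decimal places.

17.20

Under H₀ each category has probability 1/12, so each expected count is 300/12 = 25.
χ² = (28−25)²/25 + (34−25)²/25 + (35−25)²/25 + (21−25)²/25 + (20−25)²/25 + (20−25)²/25 + (25−25)²/25 + (13−25)²/25 + (24−25)²/25 + (29−25)²/25 + (23−25)²/25 + (28−25)²/25
   = 0.360 + 3.240 + 4.000 + 0.640 + 1.000 + 1.000 + 0.000 + 5.760 + 0.040 + 0.640 + 0.160 + 0.360
Sum = 17.20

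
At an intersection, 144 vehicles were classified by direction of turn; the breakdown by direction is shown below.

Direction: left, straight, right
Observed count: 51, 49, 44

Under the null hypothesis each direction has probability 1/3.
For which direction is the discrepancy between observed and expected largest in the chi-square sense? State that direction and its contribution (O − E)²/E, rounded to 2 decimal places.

right, 0.33

Expected count for each of the 3 categories: 144/3 = 48.
cat           O        E   (O−E)²/E
left         51       48      0.188
straight     49       48      0.021
right        44       48      0.333
The largest term is for right: 0.33.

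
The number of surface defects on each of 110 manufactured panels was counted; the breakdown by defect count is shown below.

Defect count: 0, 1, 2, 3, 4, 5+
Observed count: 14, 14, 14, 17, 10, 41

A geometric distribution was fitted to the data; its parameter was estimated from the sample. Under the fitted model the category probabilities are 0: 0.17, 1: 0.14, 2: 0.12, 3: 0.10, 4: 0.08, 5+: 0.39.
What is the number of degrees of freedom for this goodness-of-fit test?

There are k = 6 categories and 1 parameter estimated from the data, so df = 6 − 1 − 1 = 4.

4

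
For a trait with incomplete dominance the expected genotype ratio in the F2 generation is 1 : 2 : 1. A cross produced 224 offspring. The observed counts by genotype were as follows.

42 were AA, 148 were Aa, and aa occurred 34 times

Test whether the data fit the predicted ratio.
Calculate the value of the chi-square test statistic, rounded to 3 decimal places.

23.714

Ratio total = 4. Expected counts: 224×1/4 = 56, 224×2/4 = 112, 224×1/4 = 56.
cat         O        E   (O−E)²/E
AA         42       56     3.5000
Aa        148      112    11.5714
aa         34       56     8.6429
Sum = 23.714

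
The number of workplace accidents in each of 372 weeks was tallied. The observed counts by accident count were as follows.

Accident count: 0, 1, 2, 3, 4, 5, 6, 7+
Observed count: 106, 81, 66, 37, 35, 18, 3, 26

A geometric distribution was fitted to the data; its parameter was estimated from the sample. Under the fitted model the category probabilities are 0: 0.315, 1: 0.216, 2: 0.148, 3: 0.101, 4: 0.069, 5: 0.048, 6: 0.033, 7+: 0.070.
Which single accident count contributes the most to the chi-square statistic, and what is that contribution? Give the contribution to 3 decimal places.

Expected counts E_i = n·p_i: 372×0.315 = 117.18, 372×0.216 = 80.352, 372×0.148 = 55.056, 372×0.101 = 37.572, 372×0.069 = 25.668, 372×0.048 = 17.856, 372×0.033 = 12.276, 372×0.070 = 26.04.
cat         O        E   (O−E)²/E
0         106   117.18     1.0667
1          81   80.352     0.0052
2          66   55.056     2.1754
3          37   37.572     0.0087
4          35   25.668     3.3928
5          18   17.856     0.0012
6           3   12.276     7.0091
7+         26    26.04     0.0001
The largest term is for 6: 7.009.

6, 7.009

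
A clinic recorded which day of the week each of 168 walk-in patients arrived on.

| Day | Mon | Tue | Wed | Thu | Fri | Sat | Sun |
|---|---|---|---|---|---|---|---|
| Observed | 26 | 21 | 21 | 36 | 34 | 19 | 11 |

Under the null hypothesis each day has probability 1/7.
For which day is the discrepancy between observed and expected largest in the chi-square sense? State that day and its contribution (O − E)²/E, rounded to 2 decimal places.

Sun, 7.04

Expected count for each of the 7 categories: 168/7 = 24.
Mon: (26 − 24)²/24 = 4/24 = 0.167
Tue: (21 − 24)²/24 = 9/24 = 0.375
Wed: (21 − 24)²/24 = 9/24 = 0.375
Thu: (36 − 24)²/24 = 144/24 = 6.000
Fri: (34 − 24)²/24 = 100/24 = 4.167
Sat: (19 − 24)²/24 = 25/24 = 1.042
Sun: (11 − 24)²/24 = 169/24 = 7.042
The largest term is for Sun: 7.04.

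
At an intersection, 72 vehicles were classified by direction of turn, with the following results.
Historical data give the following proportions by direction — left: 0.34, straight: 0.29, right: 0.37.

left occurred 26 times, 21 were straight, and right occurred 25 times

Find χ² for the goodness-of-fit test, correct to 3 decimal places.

Expected counts E_i = n·p_i: 72×0.34 = 24.48, 72×0.29 = 20.88, 72×0.37 = 26.64.
cat           O        E   (O−E)²/E
left         26    24.48     0.0944
straight     21    20.88     0.0007
right        25    26.64     0.1010
Sum = 0.196

0.196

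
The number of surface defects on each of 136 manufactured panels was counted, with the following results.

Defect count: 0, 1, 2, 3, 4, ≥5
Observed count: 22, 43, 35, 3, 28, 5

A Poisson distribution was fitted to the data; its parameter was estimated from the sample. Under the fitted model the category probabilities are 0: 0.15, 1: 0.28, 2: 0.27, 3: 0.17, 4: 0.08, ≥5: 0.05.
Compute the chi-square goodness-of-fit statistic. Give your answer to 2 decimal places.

45.77

Expected counts E_i = n·p_i: 136×0.15 = 20.4, 136×0.28 = 38.08, 136×0.27 = 36.72, 136×0.17 = 23.12, 136×0.08 = 10.88, 136×0.05 = 6.8.
0: (22 − 20.4)²/20.4 = 2.56/20.4 = 0.125
1: (43 − 38.08)²/38.08 = 24.2064/38.08 = 0.636
2: (35 − 36.72)²/36.72 = 2.9584/36.72 = 0.081
3: (3 − 23.12)²/23.12 = 404.8144/23.12 = 17.509
4: (28 − 10.88)²/10.88 = 293.0944/10.88 = 26.939
≥5: (5 − 6.8)²/6.8 = 3.24/6.8 = 0.476
Sum = 45.77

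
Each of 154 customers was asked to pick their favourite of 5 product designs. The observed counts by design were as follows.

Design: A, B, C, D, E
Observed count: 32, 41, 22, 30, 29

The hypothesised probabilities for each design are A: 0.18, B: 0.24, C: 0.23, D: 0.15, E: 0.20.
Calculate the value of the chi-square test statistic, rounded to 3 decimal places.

8.353

Expected counts E_i = n·p_i: 154×0.18 = 27.72, 154×0.24 = 36.96, 154×0.23 = 35.42, 154×0.15 = 23.1, 154×0.20 = 30.8.
A: (32 − 27.72)²/27.72 = 18.3184/27.72 = 0.6608
B: (41 − 36.96)²/36.96 = 16.3216/36.96 = 0.4416
C: (22 − 35.42)²/35.42 = 180.0964/35.42 = 5.0846
D: (30 − 23.1)²/23.1 = 47.61/23.1 = 2.0610
E: (29 − 30.8)²/30.8 = 3.24/30.8 = 0.1052
Sum = 8.353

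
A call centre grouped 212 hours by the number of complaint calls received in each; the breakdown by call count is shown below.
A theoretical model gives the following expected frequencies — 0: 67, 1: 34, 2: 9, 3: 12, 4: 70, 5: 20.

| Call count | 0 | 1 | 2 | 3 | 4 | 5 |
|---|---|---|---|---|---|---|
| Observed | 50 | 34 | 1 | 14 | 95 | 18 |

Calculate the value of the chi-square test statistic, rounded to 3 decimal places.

20.886

χ² = (50−67)²/67 + (34−34)²/34 + (1−9)²/9 + (14−12)²/12 + (95−70)²/70 + (18−20)²/20
   = 4.3134 + 0.0000 + 7.1111 + 0.3333 + 8.9286 + 0.2000
Sum = 20.886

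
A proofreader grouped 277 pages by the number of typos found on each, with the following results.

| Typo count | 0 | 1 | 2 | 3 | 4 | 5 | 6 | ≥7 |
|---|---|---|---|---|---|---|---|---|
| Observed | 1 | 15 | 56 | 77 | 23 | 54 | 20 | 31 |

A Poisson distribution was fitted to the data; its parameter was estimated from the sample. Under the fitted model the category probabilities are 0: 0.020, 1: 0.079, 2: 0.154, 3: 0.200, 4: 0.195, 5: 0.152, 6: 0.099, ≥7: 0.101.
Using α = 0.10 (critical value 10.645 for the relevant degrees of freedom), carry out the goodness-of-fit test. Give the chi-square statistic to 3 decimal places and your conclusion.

41.986; reject

Expected counts E_i = n·p_i: 277×0.020 = 5.54, 277×0.079 = 21.883, 277×0.154 = 42.658, 277×0.200 = 55.4, 277×0.195 = 54.015, 277×0.152 = 42.104, 277×0.099 = 27.423, 277×0.101 = 27.977.
χ² = (1−5.54)²/5.54 + (15−21.883)²/21.883 + (56−42.658)²/42.658 + (77−55.4)²/55.4 + (23−54.015)²/54.015 + (54−42.104)²/42.104 + (20−27.423)²/27.423 + (31−27.977)²/27.977
   = 3.7205 + 2.1650 + 4.1729 + 8.4217 + 17.8086 + 3.3611 + 2.0093 + 0.3266
Sum = 41.986
df = 6. Since 41.986 > 10.645, we reject H₀.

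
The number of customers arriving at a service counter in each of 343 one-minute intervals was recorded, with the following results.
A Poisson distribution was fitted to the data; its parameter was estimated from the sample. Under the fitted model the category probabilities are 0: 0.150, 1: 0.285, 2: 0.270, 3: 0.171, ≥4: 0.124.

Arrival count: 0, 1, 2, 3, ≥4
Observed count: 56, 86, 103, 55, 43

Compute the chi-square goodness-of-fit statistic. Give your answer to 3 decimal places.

Expected counts E_i = n·p_i: 343×0.150 = 51.45, 343×0.285 = 97.755, 343×0.270 = 92.61, 343×0.171 = 58.653, 343×0.124 = 42.532.
0: (56 − 51.45)²/51.45 = 20.7025/51.45 = 0.4024
1: (86 − 97.755)²/97.755 = 138.180025/97.755 = 1.4135
2: (103 − 92.61)²/92.61 = 107.9521/92.61 = 1.1657
3: (55 − 58.653)²/58.653 = 13.344409/58.653 = 0.2275
≥4: (43 − 42.532)²/42.532 = 0.219024/42.532 = 0.0051
Sum = 3.214

3.214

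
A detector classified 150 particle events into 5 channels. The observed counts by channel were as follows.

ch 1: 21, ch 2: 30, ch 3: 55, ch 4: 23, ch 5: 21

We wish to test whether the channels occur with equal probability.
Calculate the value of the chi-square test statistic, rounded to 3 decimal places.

Expected count for each of the 5 categories: 150/5 = 30.
χ² = (21−30)²/30 + (30−30)²/30 + (55−30)²/30 + (23−30)²/30 + (21−30)²/30
   = 2.7000 + 0.0000 + 20.8333 + 1.6333 + 2.7000
Sum = 27.867

27.867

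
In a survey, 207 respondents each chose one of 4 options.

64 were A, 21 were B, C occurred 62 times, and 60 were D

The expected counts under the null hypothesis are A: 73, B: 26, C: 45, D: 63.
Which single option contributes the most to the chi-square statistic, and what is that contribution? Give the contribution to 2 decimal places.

χ² = (64−73)²/73 + (21−26)²/26 + (62−45)²/45 + (60−63)²/63
   = 1.110 + 0.962 + 6.422 + 0.143
The largest term is for C: 6.42.

C, 6.42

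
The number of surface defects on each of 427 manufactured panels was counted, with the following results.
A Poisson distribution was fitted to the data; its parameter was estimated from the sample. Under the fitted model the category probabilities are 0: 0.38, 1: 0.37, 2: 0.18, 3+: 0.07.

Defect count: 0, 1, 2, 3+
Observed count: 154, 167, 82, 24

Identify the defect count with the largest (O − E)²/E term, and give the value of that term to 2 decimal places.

Expected counts E_i = n·p_i: 427×0.38 = 162.26, 427×0.37 = 157.99, 427×0.18 = 76.86, 427×0.07 = 29.89.
cat         O        E   (O−E)²/E
0         154   162.26      0.420
1         167   157.99      0.514
2          82    76.86      0.344
3+         24    29.89      1.161
The largest term is for 3+: 1.16.

3+, 1.16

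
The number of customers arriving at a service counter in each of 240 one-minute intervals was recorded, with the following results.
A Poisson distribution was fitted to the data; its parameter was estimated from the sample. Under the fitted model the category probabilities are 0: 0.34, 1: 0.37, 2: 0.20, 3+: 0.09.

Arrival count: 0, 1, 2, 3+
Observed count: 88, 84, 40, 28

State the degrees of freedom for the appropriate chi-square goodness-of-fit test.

2

There are k = 4 categories and 1 parameter estimated from the data, so df = 4 − 1 − 1 = 2.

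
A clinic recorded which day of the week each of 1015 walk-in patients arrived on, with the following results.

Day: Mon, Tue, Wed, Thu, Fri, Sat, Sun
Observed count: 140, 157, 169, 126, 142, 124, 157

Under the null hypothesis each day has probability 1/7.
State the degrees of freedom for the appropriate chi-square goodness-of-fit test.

There are k = 7 categories and no parameters were estimated from the data, so df = 7 − 1 = 6.

6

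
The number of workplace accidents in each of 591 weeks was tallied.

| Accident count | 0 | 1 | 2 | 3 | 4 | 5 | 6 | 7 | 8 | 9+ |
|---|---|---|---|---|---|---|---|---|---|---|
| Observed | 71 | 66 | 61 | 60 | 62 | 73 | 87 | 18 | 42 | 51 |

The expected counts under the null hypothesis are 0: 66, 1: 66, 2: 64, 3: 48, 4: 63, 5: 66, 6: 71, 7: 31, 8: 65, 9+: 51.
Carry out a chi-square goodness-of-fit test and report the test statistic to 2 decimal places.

21.47

cat         O        E   (O−E)²/E
0          71       66      0.379
1          66       66      0.000
2          61       64      0.141
3          60       48      3.000
4          62       63      0.016
5          73       66      0.742
6          87       71      3.606
7          18       31      5.452
8          42       65      8.138
9+         51       51      0.000
Sum = 21.47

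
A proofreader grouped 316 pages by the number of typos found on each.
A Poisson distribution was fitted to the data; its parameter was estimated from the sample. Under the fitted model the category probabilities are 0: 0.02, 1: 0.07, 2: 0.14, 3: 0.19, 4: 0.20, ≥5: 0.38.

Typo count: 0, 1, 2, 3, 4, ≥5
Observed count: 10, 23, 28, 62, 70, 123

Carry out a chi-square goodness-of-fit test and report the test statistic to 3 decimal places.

Expected counts E_i = n·p_i: 316×0.02 = 6.32, 316×0.07 = 22.12, 316×0.14 = 44.24, 316×0.19 = 60.04, 316×0.20 = 63.2, 316×0.38 = 120.08.
0: (10 − 6.32)²/6.32 = 13.5424/6.32 = 2.1428
1: (23 − 22.12)²/22.12 = 0.7744/22.12 = 0.0350
2: (28 − 44.24)²/44.24 = 263.7376/44.24 = 5.9615
3: (62 − 60.04)²/60.04 = 3.8416/60.04 = 0.0640
4: (70 − 63.2)²/63.2 = 46.24/63.2 = 0.7316
≥5: (123 − 120.08)²/120.08 = 8.5264/120.08 = 0.0710
Sum = 9.006

9.006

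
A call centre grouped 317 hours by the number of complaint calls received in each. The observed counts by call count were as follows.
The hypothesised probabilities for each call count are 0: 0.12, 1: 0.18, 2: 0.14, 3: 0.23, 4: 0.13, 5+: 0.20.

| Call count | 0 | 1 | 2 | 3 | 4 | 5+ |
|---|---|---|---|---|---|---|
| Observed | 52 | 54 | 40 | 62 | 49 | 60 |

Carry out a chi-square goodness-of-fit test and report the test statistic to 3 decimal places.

Expected counts E_i = n·p_i: 317×0.12 = 38.04, 317×0.18 = 57.06, 317×0.14 = 44.38, 317×0.23 = 72.91, 317×0.13 = 41.21, 317×0.20 = 63.4.
cat         O        E   (O−E)²/E
0          52    38.04     5.1231
1          54    57.06     0.1641
2          40    44.38     0.4323
3          62    72.91     1.6325
4          49    41.21     1.4726
5+         60     63.4     0.1823
Sum = 9.007

9.007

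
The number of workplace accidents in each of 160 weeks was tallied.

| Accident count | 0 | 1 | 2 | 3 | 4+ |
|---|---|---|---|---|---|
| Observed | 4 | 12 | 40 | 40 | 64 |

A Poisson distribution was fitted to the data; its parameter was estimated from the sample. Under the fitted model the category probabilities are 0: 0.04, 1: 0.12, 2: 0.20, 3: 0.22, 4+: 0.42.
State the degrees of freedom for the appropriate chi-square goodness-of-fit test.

There are k = 5 categories and 1 parameter estimated from the data, so df = 5 − 1 − 1 = 3.

3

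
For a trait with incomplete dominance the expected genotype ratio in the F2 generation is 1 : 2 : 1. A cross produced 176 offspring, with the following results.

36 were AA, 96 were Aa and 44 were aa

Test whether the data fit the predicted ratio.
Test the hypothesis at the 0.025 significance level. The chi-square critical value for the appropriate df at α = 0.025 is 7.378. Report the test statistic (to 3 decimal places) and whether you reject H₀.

2.182; do not reject

Ratio total = 4. Expected counts: 176×1/4 = 44, 176×2/4 = 88, 176×1/4 = 44.
cat         O        E   (O−E)²/E
AA         36       44     1.4545
Aa         96       88     0.7273
aa         44       44     0.0000
Sum = 2.182
df = 2. Since 2.182 < 7.378, we do not reject H₀.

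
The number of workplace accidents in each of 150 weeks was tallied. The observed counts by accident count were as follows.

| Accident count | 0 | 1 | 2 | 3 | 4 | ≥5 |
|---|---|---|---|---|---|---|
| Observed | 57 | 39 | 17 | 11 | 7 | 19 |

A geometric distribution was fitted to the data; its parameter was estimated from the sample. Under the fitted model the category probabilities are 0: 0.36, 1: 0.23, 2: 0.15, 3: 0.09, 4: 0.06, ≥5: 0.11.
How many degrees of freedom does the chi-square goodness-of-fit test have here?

There are k = 6 categories and 1 parameter estimated from the data, so df = 6 − 1 − 1 = 4.

4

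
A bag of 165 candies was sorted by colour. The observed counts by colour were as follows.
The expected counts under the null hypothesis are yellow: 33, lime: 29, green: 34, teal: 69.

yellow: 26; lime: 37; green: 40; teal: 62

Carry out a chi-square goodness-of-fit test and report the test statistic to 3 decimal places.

yellow: (26 − 33)²/33 = 49/33 = 1.4848
lime: (37 − 29)²/29 = 64/29 = 2.2069
green: (40 − 34)²/34 = 36/34 = 1.0588
teal: (62 − 69)²/69 = 49/69 = 0.7101
Sum = 5.461

5.461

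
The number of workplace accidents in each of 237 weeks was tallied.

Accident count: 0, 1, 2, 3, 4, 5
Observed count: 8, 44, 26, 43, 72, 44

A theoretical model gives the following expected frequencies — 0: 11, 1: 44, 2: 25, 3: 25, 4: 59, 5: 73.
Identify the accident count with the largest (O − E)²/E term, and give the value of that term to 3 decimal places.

3, 12.960

cat         O        E   (O−E)²/E
0           8       11     0.8182
1          44       44     0.0000
2          26       25     0.0400
3          43       25    12.9600
4          72       59     2.8644
5          44       73    11.5205
The largest term is for 3: 12.960.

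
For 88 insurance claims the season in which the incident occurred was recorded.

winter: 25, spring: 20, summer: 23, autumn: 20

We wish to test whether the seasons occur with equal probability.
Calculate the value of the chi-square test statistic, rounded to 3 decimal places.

0.818

Under H₀ each category has probability 1/4, so each expected count is 88/4 = 22.
cat         O        E   (O−E)²/E
winter     25       22     0.4091
spring     20       22     0.1818
summer     23       22     0.0455
autumn     20       22     0.1818
Sum = 0.818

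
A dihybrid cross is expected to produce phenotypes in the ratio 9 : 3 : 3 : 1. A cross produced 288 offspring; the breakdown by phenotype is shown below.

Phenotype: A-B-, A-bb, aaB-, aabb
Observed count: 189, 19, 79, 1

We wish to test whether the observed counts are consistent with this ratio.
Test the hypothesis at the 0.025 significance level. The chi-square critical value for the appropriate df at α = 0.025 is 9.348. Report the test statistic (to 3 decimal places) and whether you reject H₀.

54.815; reject

Ratio total = 16. Expected counts: 288×9/16 = 162, 288×3/16 = 54, 288×3/16 = 54, 288×1/16 = 18.
A-B-: (189 − 162)²/162 = 729/162 = 4.5000
A-bb: (19 − 54)²/54 = 1225/54 = 22.6852
aaB-: (79 − 54)²/54 = 625/54 = 11.5741
aabb: (1 − 18)²/18 = 289/18 = 16.0556
Sum = 54.815
df = 3. Since 54.815 > 9.348, we reject H₀.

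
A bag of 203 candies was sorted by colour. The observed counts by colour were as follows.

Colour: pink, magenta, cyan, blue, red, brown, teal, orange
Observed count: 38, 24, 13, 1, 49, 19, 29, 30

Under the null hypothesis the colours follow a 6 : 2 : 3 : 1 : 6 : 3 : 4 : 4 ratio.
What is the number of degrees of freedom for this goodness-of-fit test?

7

There are k = 8 categories and no parameters were estimated from the data, so df = 8 − 1 = 7.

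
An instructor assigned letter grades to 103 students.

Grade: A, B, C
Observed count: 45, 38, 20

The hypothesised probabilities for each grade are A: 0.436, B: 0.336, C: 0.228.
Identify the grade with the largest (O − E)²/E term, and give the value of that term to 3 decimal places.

C, 0.517

Expected counts E_i = n·p_i: 103×0.436 = 44.908, 103×0.336 = 34.608, 103×0.228 = 23.484.
cat         O        E   (O−E)²/E
A          45   44.908     0.0002
B          38   34.608     0.3325
C          20   23.484     0.5169
The largest term is for C: 0.517.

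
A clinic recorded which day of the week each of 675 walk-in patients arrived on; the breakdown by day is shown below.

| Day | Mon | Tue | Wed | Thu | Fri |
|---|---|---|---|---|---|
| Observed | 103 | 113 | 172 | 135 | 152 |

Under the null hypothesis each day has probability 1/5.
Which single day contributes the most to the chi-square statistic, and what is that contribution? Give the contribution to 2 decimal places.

Expected count for each of the 5 categories: 675/5 = 135.
cat         O        E   (O−E)²/E
Mon       103      135      7.585
Tue       113      135      3.585
Wed       172      135     10.141
Thu       135      135      0.000
Fri       152      135      2.141
The largest term is for Wed: 10.14.

Wed, 10.14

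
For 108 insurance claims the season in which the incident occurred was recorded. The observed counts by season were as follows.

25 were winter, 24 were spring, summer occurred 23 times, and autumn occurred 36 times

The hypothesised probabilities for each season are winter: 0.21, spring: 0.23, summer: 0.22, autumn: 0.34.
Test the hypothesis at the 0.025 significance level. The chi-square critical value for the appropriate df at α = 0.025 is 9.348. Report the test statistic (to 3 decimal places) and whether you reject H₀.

Expected counts E_i = n·p_i: 108×0.21 = 22.68, 108×0.23 = 24.84, 108×0.22 = 23.76, 108×0.34 = 36.72.
winter: (25 − 22.68)²/22.68 = 5.3824/22.68 = 0.2373
spring: (24 − 24.84)²/24.84 = 0.7056/24.84 = 0.0284
summer: (23 − 23.76)²/23.76 = 0.5776/23.76 = 0.0243
autumn: (36 − 36.72)²/36.72 = 0.5184/36.72 = 0.0141
Sum = 0.304
df = 3. Since 0.304 < 9.348, we do not reject H₀.

0.304; do not reject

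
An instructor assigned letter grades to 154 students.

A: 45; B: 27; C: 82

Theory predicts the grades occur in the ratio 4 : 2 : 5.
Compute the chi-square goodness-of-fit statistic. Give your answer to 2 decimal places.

Ratio total = 11. Expected counts: 154×4/11 = 56, 154×2/11 = 28, 154×5/11 = 70.
A: (45 − 56)²/56 = 121/56 = 2.161
B: (27 − 28)²/28 = 1/28 = 0.036
C: (82 − 70)²/70 = 144/70 = 2.057
Sum = 4.25

4.25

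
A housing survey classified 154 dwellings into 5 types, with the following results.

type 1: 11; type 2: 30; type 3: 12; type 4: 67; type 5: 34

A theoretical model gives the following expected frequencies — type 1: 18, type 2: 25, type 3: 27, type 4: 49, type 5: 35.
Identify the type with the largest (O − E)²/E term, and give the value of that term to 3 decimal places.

type 3, 8.333

χ² = (11−18)²/18 + (30−25)²/25 + (12−27)²/27 + (67−49)²/49 + (34−35)²/35
   = 2.7222 + 1.0000 + 8.3333 + 6.6122 + 0.0286
The largest term is for type 3: 8.333.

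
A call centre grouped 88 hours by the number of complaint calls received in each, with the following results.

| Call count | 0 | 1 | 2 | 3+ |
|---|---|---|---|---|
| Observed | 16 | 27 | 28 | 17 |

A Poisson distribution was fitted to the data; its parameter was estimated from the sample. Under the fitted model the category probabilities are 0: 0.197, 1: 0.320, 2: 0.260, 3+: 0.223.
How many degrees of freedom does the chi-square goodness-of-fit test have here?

There are k = 4 categories and 1 parameter estimated from the data, so df = 4 − 1 − 1 = 2.

2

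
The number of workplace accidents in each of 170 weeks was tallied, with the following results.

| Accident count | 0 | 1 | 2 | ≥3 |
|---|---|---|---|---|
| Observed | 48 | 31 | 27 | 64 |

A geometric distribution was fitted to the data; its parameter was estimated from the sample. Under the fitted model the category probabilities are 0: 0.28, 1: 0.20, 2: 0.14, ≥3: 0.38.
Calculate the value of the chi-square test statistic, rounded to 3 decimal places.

Expected counts E_i = n·p_i: 170×0.28 = 47.6, 170×0.20 = 34, 170×0.14 = 23.8, 170×0.38 = 64.6.
0: (48 − 47.6)²/47.6 = 0.16/47.6 = 0.0034
1: (31 − 34)²/34 = 9/34 = 0.2647
2: (27 − 23.8)²/23.8 = 10.24/23.8 = 0.4303
≥3: (64 − 64.6)²/64.6 = 0.36/64.6 = 0.0056
Sum = 0.704

0.704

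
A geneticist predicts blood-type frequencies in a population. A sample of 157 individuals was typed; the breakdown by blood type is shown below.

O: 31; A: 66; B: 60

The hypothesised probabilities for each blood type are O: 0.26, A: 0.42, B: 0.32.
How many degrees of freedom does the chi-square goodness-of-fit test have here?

2

There are k = 3 categories and no parameters were estimated from the data, so df = 3 − 1 = 2.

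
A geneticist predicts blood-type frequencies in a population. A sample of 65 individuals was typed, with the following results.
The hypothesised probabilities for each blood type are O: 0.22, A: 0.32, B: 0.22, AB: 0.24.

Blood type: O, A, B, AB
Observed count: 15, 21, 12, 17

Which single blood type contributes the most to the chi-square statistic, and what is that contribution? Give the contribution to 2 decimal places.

Expected counts E_i = n·p_i: 65×0.22 = 14.3, 65×0.32 = 20.8, 65×0.22 = 14.3, 65×0.24 = 15.6.
cat         O        E   (O−E)²/E
O          15     14.3      0.034
A          21     20.8      0.002
B          12     14.3      0.370
AB         17     15.6      0.126
The largest term is for B: 0.37.

B, 0.37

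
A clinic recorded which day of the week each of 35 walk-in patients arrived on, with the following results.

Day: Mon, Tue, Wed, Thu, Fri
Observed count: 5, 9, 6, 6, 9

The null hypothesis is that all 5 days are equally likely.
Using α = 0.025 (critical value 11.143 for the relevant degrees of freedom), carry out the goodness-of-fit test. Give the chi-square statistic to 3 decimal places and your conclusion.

Expected count for each of the 5 categories: 35/5 = 7.
cat         O        E   (O−E)²/E
Mon         5        7     0.5714
Tue         9        7     0.5714
Wed         6        7     0.1429
Thu         6        7     0.1429
Fri         9        7     0.5714
Sum = 2.000
df = 4. Since 2.000 < 11.143, we do not reject H₀.

2.000; do not reject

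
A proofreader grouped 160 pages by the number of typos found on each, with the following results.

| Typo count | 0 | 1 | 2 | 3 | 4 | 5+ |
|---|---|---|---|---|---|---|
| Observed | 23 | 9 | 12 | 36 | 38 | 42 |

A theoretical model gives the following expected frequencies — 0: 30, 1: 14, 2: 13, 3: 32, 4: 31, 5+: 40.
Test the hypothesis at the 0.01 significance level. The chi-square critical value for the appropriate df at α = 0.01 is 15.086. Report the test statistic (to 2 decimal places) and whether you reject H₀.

χ² = (23−30)²/30 + (9−14)²/14 + (12−13)²/13 + (36−32)²/32 + (38−31)²/31 + (42−40)²/40
   = 1.633 + 1.786 + 0.077 + 0.500 + 1.581 + 0.100
Sum = 5.68
df = 5. Since 5.68 < 15.086, we do not reject H₀.

5.68; do not reject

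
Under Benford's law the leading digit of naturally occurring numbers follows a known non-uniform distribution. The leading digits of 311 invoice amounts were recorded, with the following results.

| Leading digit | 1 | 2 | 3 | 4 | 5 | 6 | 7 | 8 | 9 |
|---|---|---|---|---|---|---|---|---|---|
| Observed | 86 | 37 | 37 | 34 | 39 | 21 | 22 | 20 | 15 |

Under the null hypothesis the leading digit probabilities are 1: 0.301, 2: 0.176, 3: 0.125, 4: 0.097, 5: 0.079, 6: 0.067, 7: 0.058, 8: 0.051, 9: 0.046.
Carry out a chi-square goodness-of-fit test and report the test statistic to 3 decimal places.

17.405

Expected counts E_i = n·p_i: 311×0.301 = 93.611, 311×0.176 = 54.736, 311×0.125 = 38.875, 311×0.097 = 30.167, 311×0.079 = 24.569, 311×0.067 = 20.837, 311×0.058 = 18.038, 311×0.051 = 15.861, 311×0.046 = 14.306.
cat         O        E   (O−E)²/E
1          86   93.611     0.6188
2          37   54.736     5.7470
3          37   38.875     0.0904
4          34   30.167     0.4870
5          39   24.569     8.4763
6          21   20.837     0.0013
7          22   18.038     0.8702
8          20   15.861     1.0801
9          15   14.306     0.0337
Sum = 17.405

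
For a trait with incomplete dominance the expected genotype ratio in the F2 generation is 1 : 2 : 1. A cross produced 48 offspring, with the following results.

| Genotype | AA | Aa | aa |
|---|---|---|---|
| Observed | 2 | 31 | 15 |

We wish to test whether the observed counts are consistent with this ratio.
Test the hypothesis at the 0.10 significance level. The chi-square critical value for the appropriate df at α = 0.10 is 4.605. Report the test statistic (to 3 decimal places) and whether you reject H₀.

11.125; reject

Ratio total = 4. Expected counts: 48×1/4 = 12, 48×2/4 = 24, 48×1/4 = 12.
cat         O        E   (O−E)²/E
AA          2       12     8.3333
Aa         31       24     2.0417
aa         15       12     0.7500
Sum = 11.125
df = 2. Since 11.125 > 4.605, we reject H₀.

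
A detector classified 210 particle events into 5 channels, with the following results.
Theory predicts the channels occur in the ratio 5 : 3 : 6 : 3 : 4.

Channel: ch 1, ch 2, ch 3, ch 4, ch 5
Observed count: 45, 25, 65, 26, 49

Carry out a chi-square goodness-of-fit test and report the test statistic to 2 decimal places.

4.31

Ratio total = 21. Expected counts: 210×5/21 = 50, 210×3/21 = 30, 210×6/21 = 60, 210×3/21 = 30, 210×4/21 = 40.
χ² = (45−50)²/50 + (25−30)²/30 + (65−60)²/60 + (26−30)²/30 + (49−40)²/40
   = 0.500 + 0.833 + 0.417 + 0.533 + 2.025
Sum = 4.31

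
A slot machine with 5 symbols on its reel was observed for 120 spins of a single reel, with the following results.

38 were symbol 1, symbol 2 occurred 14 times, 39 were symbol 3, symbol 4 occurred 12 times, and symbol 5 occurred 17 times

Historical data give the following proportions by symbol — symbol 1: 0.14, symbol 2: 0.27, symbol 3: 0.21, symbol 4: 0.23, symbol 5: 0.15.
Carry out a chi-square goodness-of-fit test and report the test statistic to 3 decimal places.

53.632

Expected counts E_i = n·p_i: 120×0.14 = 16.8, 120×0.27 = 32.4, 120×0.21 = 25.2, 120×0.23 = 27.6, 120×0.15 = 18.
symbol 1: (38 − 16.8)²/16.8 = 449.44/16.8 = 26.7524
symbol 2: (14 − 32.4)²/32.4 = 338.56/32.4 = 10.4494
symbol 3: (39 − 25.2)²/25.2 = 190.44/25.2 = 7.5571
symbol 4: (12 − 27.6)²/27.6 = 243.36/27.6 = 8.8174
symbol 5: (17 − 18)²/18 = 1/18 = 0.0556
Sum = 53.632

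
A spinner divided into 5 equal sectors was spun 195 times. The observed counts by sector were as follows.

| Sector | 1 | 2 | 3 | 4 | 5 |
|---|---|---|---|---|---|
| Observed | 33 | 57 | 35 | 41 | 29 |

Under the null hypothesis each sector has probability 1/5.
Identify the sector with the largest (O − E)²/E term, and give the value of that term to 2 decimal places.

2, 8.31

Under H₀ each category has probability 1/5, so each expected count is 195/5 = 39.
1: (33 − 39)²/39 = 36/39 = 0.923
2: (57 − 39)²/39 = 324/39 = 8.308
3: (35 − 39)²/39 = 16/39 = 0.410
4: (41 − 39)²/39 = 4/39 = 0.103
5: (29 − 39)²/39 = 100/39 = 2.564
The largest term is for 2: 8.31.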